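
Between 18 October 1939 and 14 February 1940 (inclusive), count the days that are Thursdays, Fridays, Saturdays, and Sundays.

68

18 October 1939 is a Wednesday.
The range spans 120 days (inclusive of both endpoints).
120 = 7 × 17 + 1, so there are 17 full weeks plus 1 extra day.
Each full week contributes 4 days from the set (Thu, Fri, Sat, Sun): 17 × 4 = 68.
The 1 extra day is Wed — none qualify.
Total: 68 + 0 = 68.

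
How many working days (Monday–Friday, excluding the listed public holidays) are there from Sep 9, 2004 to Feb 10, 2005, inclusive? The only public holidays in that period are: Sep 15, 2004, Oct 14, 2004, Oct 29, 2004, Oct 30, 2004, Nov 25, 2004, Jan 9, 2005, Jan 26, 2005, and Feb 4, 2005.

Sep 9, 2004 is a Thursday.
The range spans 155 days (inclusive of both endpoints).
155 = 7 × 22 + 1, so there are 22 full weeks plus 1 extra day.
Each full week contributes 5 weekdays (Mon–Fri): 22 × 5 = 110.
The 1 extra day is Thu — 1 of them qualifies.
Total: 110 + 1 = 111.
Holidays: Sep 15, 2004 (Wed); Oct 14, 2004 (Thu); Oct 29, 2004 (Fri); Oct 30, 2004 (Sat); Nov 25, 2004 (Thu); Jan 9, 2005 (Sun); Jan 26, 2005 (Wed); Feb 4, 2005 (Fri).
6 of the 8 holidays fall on weekdays; the rest are weekends and were already excluded.
Business days: 111 − 6 = 105.

105 working days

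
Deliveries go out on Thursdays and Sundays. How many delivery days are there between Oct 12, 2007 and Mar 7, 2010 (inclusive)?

251

Oct 12, 2007 is a Friday.
From Oct 12, 2007 to Mar 7, 2010 is 878 days inclusive.
878 = 7 × 125 + 3, so there are 125 full weeks plus 3 extra days.
Each full week contributes 2 days from the set (Thu, Sun): 125 × 2 = 250.
The 3 extra days are Fri, Sat, Sun — 1 of them qualifies.
Total: 250 + 1 = 251.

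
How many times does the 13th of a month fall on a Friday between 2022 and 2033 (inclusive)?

Friday-the-13ths by year:
2022: May
2023: Jan, Oct
2024: Sep, Dec
2025: Jun
2026: Feb, Mar, Nov
2027: Aug
2028: Oct
2029: Apr, Jul
2030: Sep, Dec
2031: Jun
2032: Feb, Aug
2033: May

19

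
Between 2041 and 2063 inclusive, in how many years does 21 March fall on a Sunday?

3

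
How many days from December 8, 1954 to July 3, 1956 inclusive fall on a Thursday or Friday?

164

December 8, 1954 is a Wednesday.
The range spans 574 days (inclusive of both endpoints).
574 = 7 × 82, so the span is exactly 82 full weeks.
Each full week contributes 2 days from the set (Thu, Fri): 82 × 2 = 164.
Total: 164.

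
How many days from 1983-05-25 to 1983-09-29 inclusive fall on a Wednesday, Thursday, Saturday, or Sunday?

74

1983-05-25 is a Wednesday.
From 1983-05-25 to 1983-09-29 is 128 days inclusive.
128 = 7 × 18 + 2, so there are 18 full weeks plus 2 extra days.
Each full week contributes 4 days from the set (Wed, Thu, Sat, Sun): 18 × 4 = 72.
The 2 extra days are Wed, Thu — 2 of them qualify.
Total: 72 + 2 = 74.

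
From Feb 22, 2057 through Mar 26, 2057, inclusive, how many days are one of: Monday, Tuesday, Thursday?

Feb 22, 2057 is a Thursday.
The range spans 33 days (inclusive of both endpoints).
33 = 7 × 4 + 5, so there are 4 full weeks plus 5 extra days.
Each full week contributes 3 days from the set (Mon, Tue, Thu): 4 × 3 = 12.
The 5 extra days are Thursday, Friday, Saturday, Sunday, Monday — 2 of them qualify.
Total: 12 + 2 = 14.

14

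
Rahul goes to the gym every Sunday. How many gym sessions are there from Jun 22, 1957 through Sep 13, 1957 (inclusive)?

Jun 22, 1957 is a Saturday.
That's 84 days from start to end, counting both.
84 = 7 × 12, so the span is exactly 12 full weeks.
Each full week contributes one Sunday: 12 so far.

12 Sundays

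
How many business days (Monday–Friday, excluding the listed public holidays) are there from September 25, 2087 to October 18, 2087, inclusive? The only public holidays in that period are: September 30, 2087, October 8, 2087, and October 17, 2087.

September 25, 2087 is a Thursday.
From September 25, 2087 to October 18, 2087 is 24 days inclusive.
24 = 7 × 3 + 3, so there are 3 full weeks plus 3 extra days.
Each full week contributes 5 weekdays (Mon–Fri): 3 × 5 = 15.
The 3 extra days are Thu, Fri, Sat — 2 of them qualify.
Total: 15 + 2 = 17.
Holidays: September 30, 2087 (Tue); October 8, 2087 (Wed); October 17, 2087 (Fri).
All 3 holidays fall on weekdays, so subtract 3.
Business days: 17 − 3 = 14.

14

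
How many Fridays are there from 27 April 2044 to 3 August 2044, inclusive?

27 April 2044 is a Wednesday.
That's 99 days from start to end, counting both.
99 = 7 × 14 + 1, so there are 14 full weeks plus 1 extra day.
Each full week contributes one Friday: 14 so far.
The 1 extra day is Wed — none qualify.
Total: 14 + 0 = 14.

14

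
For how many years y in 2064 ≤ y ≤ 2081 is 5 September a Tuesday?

2

Day of week of September 5 in each year:
2064: Fri, 2065: Sat, 2066: Sun, 2067: Mon, 2068: Wed, 2069: Thu, 2070: Fri, 2071: Sat, 2072: Mon, 2073: Tue ✓, 2074: Wed, 2075: Thu, 2076: Sat, 2077: Sun, 2078: Mon, 2079: Tue ✓, 2080: Thu, 2081: Fri
Tuesdays: 2073, 2079.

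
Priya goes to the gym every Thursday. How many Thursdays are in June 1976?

June 1, 1976 is a Tuesday.
The range spans 30 days (inclusive of both endpoints).
30 = 7 × 4 + 2, so there are 4 full weeks plus 2 extra days.
Each full week contributes one Thursday: 4 so far.
The 2 extra days are Tuesday, Wednesday — none qualify.
Total: 4 + 0 = 4.

4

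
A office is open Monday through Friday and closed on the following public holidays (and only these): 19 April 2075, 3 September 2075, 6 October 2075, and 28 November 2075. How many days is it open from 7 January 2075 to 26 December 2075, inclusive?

251

7 January 2075 is a Monday.
The range spans 354 days (inclusive of both endpoints).
354 = 7 × 50 + 4, so there are 50 full weeks plus 4 extra days.
Each full week contributes 5 weekdays (Mon–Fri): 50 × 5 = 250.
The 4 extra days are Mon, Tue, Wed, Thu — 4 of them qualify.
Total: 250 + 4 = 254.
Holidays: 19 April 2075 (Fri); 3 September 2075 (Tue); 6 October 2075 (Sun); 28 November 2075 (Thu).
3 of the 4 holidays fall on weekdays; the rest are weekends and were already excluded.
Business days: 254 − 3 = 251.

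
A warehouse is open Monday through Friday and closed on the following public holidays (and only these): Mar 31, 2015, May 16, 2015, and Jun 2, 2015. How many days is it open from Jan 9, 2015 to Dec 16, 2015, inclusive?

242 working days

Jan 9, 2015 is a Friday.
From Jan 9, 2015 to Dec 16, 2015 is 342 days inclusive.
342 = 7 × 48 + 6, so there are 48 full weeks plus 6 extra days.
Each full week contributes 5 weekdays (Mon–Fri): 48 × 5 = 240.
The 6 extra days are Friday, Saturday, Sunday, Monday, Tuesday, Wednesday — 4 of them qualify.
Total: 240 + 4 = 244.
Holidays: Mar 31, 2015 (Tue); May 16, 2015 (Sat); Jun 2, 2015 (Tue).
2 of the 3 holidays fall on weekdays; the rest are weekends and were already excluded.
Business days: 244 − 2 = 242.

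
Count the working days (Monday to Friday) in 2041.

261

2041-01-01 is a Tuesday.
From 2041-01-01 to 2041-12-31 is 365 days inclusive.
365 = 7 × 52 + 1, so there are 52 full weeks plus 1 extra day.
Each full week contributes 5 weekdays (Mon–Fri): 52 × 5 = 260.
The 1 extra day is Tue — 1 of them qualifies.
Total: 260 + 1 = 261.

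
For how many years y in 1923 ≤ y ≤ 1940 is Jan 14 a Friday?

2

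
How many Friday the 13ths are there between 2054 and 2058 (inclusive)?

Friday-the-13ths by year:
2054: Feb, Mar, Nov
2055: Aug
2056: Oct
2057: Apr, Jul
2058: Sep, Dec

9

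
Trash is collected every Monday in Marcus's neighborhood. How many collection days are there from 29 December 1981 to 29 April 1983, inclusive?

29 December 1981 is a Tuesday.
That's 487 days from start to end, counting both.
487 = 7 × 69 + 4, so there are 69 full weeks plus 4 extra days.
Each full week contributes one Monday: 69 so far.
The 4 extra days are Tue, Wed, Thu, Fri — none qualify.
Total: 69 + 0 = 69.

69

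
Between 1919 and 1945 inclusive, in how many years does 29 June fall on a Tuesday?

4

Day of week of June 29 in each year:
1919: Sun, 1920: Tue ✓, 1921: Wed, 1922: Thu, 1923: Fri, 1924: Sun, 1925: Mon, 1926: Tue ✓, 1927: Wed, 1928: Fri, 1929: Sat, 1930: Sun, 1931: Mon, 1932: Wed, 1933: Thu, 1934: Fri, 1935: Sat, 1936: Mon, 1937: Tue ✓, 1938: Wed, 1939: Thu, 1940: Sat, 1941: Sun, 1942: Mon, 1943: Tue ✓, 1944: Thu, 1945: Fri
Tuesdays: 1920, 1926, 1937, 1943.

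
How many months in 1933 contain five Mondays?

4

A month has five Mondays exactly when Monday falls within its first (length − 28) days.
Jan: 31 days, starts Sun → 5 of Sun, Mon, Tue ✓
Feb: 28 days, starts Wed → 5 of (none)
Mar: 31 days, starts Wed → 5 of Wed, Thu, Fri
Apr: 30 days, starts Sat → 5 of Sat, Sun
May: 31 days, starts Mon → 5 of Mon, Tue, Wed ✓
Jun: 30 days, starts Thu → 5 of Thu, Fri
Jul: 31 days, starts Sat → 5 of Sat, Sun, Mon ✓
Aug: 31 days, starts Tue → 5 of Tue, Wed, Thu
Sep: 30 days, starts Fri → 5 of Fri, Sat
Oct: 31 days, starts Sun → 5 of Sun, Mon, Tue ✓
Nov: 30 days, starts Wed → 5 of Wed, Thu
Dec: 31 days, starts Fri → 5 of Fri, Sat, Sun
Months with five Mondays: Jan, May, Jul, Oct.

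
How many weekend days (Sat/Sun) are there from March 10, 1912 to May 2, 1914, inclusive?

224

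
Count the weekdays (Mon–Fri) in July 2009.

23

July 1, 2009 is a Wednesday.
From July 1, 2009 to July 31, 2009 is 31 days inclusive.
31 = 7 × 4 + 3, so there are 4 full weeks plus 3 extra days.
Each full week contributes 5 weekdays (Mon–Fri): 4 × 5 = 20.
The 3 extra days are Wednesday, Thursday, Friday — 3 of them qualify.
Total: 20 + 3 = 23.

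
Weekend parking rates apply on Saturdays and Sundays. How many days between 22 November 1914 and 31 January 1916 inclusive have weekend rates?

22 November 1914 is a Sunday.
That's 436 days from start to end, counting both.
436 = 7 × 62 + 2, so there are 62 full weeks plus 2 extra days.
Each full week contributes 2 weekend days (Sat, Sun): 62 × 2 = 124.
The 2 extra days are Sunday, Monday — 1 of them qualifies.
Total: 124 + 1 = 125.

125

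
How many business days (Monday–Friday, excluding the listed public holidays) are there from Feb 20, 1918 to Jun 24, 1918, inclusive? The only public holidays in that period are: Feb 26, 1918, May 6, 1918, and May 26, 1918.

87 business days

Feb 20, 1918 is a Wednesday.
That's 125 days from start to end, counting both.
125 = 7 × 17 + 6, so there are 17 full weeks plus 6 extra days.
Each full week contributes 5 weekdays (Mon–Fri): 17 × 5 = 85.
The 6 extra days are Wednesday, Thursday, Friday, Saturday, Sunday, Monday — 4 of them qualify.
Total: 85 + 4 = 89.
Holidays: Feb 26, 1918 (Tue); May 6, 1918 (Mon); May 26, 1918 (Sun).
2 of the 3 holidays fall on weekdays; the rest are weekends and were already excluded.
Business days: 89 − 2 = 87.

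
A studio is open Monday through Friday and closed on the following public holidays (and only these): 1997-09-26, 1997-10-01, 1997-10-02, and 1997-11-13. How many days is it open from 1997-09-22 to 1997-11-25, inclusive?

43 business days

1997-09-22 is a Monday.
That's 65 days from start to end, counting both.
65 = 7 × 9 + 2, so there are 9 full weeks plus 2 extra days.
Each full week contributes 5 weekdays (Mon–Fri): 9 × 5 = 45.
The 2 extra days are Monday, Tuesday — 2 of them qualify.
Total: 45 + 2 = 47.
Holidays: 1997-09-26 (Fri); 1997-10-01 (Wed); 1997-10-02 (Thu); 1997-11-13 (Thu).
All 4 holidays fall on weekdays, so subtract 4.
Business days: 47 − 4 = 43.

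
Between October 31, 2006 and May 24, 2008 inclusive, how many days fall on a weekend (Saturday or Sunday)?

163

October 31, 2006 is a Tuesday.
The range spans 572 days (inclusive of both endpoints).
572 = 7 × 81 + 5, so there are 81 full weeks plus 5 extra days.
Each full week contributes 2 weekend days (Sat, Sun): 81 × 2 = 162.
The 5 extra days are Tue, Wed, Thu, Fri, Sat — 1 of them qualifies.
Total: 162 + 1 = 163.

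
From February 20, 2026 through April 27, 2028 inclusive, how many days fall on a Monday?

February 20, 2026 is a Friday.
From February 20, 2026 to April 27, 2028 is 798 days inclusive.
798 = 7 × 114, so the span is exactly 114 full weeks.
Each full week contributes one Monday: 114 so far.
Total: 114.

114 Mondays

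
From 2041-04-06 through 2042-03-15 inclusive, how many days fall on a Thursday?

2041-04-06 is a Saturday.
The range spans 344 days (inclusive of both endpoints).
344 = 7 × 49 + 1, so there are 49 full weeks plus 1 extra day.
Each full week contributes one Thursday: 49 so far.
The 1 extra day is Saturday — none qualify.
Total: 49 + 0 = 49.

49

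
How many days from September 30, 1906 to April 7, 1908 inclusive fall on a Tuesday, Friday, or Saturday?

238

September 30, 1906 is a Sunday.
The range spans 556 days (inclusive of both endpoints).
556 = 7 × 79 + 3, so there are 79 full weeks plus 3 extra days.
Each full week contributes 3 days from the set (Tue, Fri, Sat): 79 × 3 = 237.
The 3 extra days are Sun, Mon, Tue — 1 of them qualifies.
Total: 237 + 1 = 238.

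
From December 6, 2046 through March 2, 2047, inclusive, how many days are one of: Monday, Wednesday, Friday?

December 6, 2046 is a Thursday.
That's 87 days from start to end, counting both.
87 = 7 × 12 + 3, so there are 12 full weeks plus 3 extra days.
Each full week contributes 3 days from the set (Mon, Wed, Fri): 12 × 3 = 36.
The 3 extra days are Thu, Fri, Sat — 1 of them qualifies.
Total: 36 + 1 = 37.

37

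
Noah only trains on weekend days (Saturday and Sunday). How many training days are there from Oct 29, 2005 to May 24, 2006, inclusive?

60

Oct 29, 2005 is a Saturday.
The range spans 208 days (inclusive of both endpoints).
208 = 7 × 29 + 5, so there are 29 full weeks plus 5 extra days.
Each full week contributes 2 weekend days (Sat, Sun): 29 × 2 = 58.
The 5 extra days are Sat, Sun, Mon, Tue, Wed — 2 of them qualify.
Total: 58 + 2 = 60.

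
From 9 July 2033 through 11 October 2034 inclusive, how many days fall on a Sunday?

66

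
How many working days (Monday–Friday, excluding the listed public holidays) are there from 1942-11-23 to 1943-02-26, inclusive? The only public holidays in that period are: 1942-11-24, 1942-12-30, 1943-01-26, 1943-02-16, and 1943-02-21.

1942-11-23 is a Monday.
The range spans 96 days (inclusive of both endpoints).
96 = 7 × 13 + 5, so there are 13 full weeks plus 5 extra days.
Each full week contributes 5 weekdays (Mon–Fri): 13 × 5 = 65.
The 5 extra days are Monday, Tuesday, Wednesday, Thursday, Friday — 5 of them qualify.
Total: 65 + 5 = 70.
Holidays: 1942-11-24 (Tue); 1942-12-30 (Wed); 1943-01-26 (Tue); 1943-02-16 (Tue); 1943-02-21 (Sun).
4 of the 5 holidays fall on weekdays; the rest are weekends and were already excluded.
Business days: 70 − 4 = 66.

66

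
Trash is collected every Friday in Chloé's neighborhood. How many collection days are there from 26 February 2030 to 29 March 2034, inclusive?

213

26 February 2030 is a Tuesday.
From 26 February 2030 to 29 March 2034 is 1493 days inclusive.
1493 = 7 × 213 + 2, so there are 213 full weeks plus 2 extra days.
Each full week contributes one Friday: 213 so far.
The 2 extra days are Tue, Wed — none qualify.
Total: 213 + 0 = 213.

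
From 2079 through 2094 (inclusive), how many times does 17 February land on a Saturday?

3

Day of week of February 17 in each year:
2079: Fri, 2080: Sat ✓, 2081: Mon, 2082: Tue, 2083: Wed, 2084: Thu, 2085: Sat ✓, 2086: Sun, 2087: Mon, 2088: Tue, 2089: Thu, 2090: Fri, 2091: Sat ✓, 2092: Sun, 2093: Tue, 2094: Wed
Saturdays: 2080, 2085, 2091.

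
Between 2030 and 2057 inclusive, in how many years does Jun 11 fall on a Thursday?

Day of week of June 11 in each year:
2030: Tue, 2031: Wed, 2032: Fri, 2033: Sat, 2034: Sun, 2035: Mon, 2036: Wed, 2037: Thu ✓, 2038: Fri, 2039: Sat, 2040: Mon, 2041: Tue, 2042: Wed, 2043: Thu ✓, 2044: Sat, 2045: Sun, 2046: Mon, 2047: Tue, 2048: Thu ✓, 2049: Fri, 2050: Sat, 2051: Sun, 2052: Tue, 2053: Wed, 2054: Thu ✓, 2055: Fri, 2056: Sun, 2057: Mon
Thursdays: 2037, 2043, 2048, 2054.

4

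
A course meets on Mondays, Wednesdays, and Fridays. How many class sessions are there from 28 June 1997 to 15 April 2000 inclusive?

438

28 June 1997 is a Saturday.
That's 1023 days from start to end, counting both.
1023 = 7 × 146 + 1, so there are 146 full weeks plus 1 extra day.
Each full week contributes 3 days from the set (Mon, Wed, Fri): 146 × 3 = 438.
The 1 extra day is Sat — none qualify.
Total: 438 + 0 = 438.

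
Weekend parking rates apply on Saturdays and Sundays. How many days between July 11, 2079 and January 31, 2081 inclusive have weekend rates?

162

July 11, 2079 is a Tuesday.
That's 571 days from start to end, counting both.
571 = 7 × 81 + 4, so there are 81 full weeks plus 4 extra days.
Each full week contributes 2 weekend days (Sat, Sun): 81 × 2 = 162.
The 4 extra days are Tue, Wed, Thu, Fri — none qualify.
Total: 162 + 0 = 162.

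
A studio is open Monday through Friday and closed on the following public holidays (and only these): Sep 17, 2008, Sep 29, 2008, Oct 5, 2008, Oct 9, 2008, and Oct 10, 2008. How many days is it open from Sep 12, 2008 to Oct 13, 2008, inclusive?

Sep 12, 2008 is a Friday.
From Sep 12, 2008 to Oct 13, 2008 is 32 days inclusive.
32 = 7 × 4 + 4, so there are 4 full weeks plus 4 extra days.
Each full week contributes 5 weekdays (Mon–Fri): 4 × 5 = 20.
The 4 extra days are Fri, Sat, Sun, Mon — 2 of them qualify.
Total: 20 + 2 = 22.
Holidays: Sep 17, 2008 (Wed); Sep 29, 2008 (Mon); Oct 5, 2008 (Sun); Oct 9, 2008 (Thu); Oct 10, 2008 (Fri).
4 of the 5 holidays fall on weekdays; the rest are weekends and were already excluded.
Business days: 22 − 4 = 18.

18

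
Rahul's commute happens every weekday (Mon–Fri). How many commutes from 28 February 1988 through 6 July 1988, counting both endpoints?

93

28 February 1988 is a Sunday.
From 28 February 1988 to 6 July 1988 is 130 days inclusive.
130 = 7 × 18 + 4, so there are 18 full weeks plus 4 extra days.
Each full week contributes 5 weekdays (Mon–Fri): 18 × 5 = 90.
The 4 extra days are Sunday, Monday, Tuesday, Wednesday — 3 of them qualify.
Total: 90 + 3 = 93.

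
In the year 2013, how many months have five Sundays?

A month has five Sundays exactly when Sunday falls within its first (length − 28) days.
Jan: 31 days, starts Tue → 5 of Tue, Wed, Thu
Feb: 28 days, starts Fri → 5 of (none)
Mar: 31 days, starts Fri → 5 of Fri, Sat, Sun ✓
Apr: 30 days, starts Mon → 5 of Mon, Tue
May: 31 days, starts Wed → 5 of Wed, Thu, Fri
Jun: 30 days, starts Sat → 5 of Sat, Sun ✓
Jul: 31 days, starts Mon → 5 of Mon, Tue, Wed
Aug: 31 days, starts Thu → 5 of Thu, Fri, Sat
Sep: 30 days, starts Sun → 5 of Sun, Mon ✓
Oct: 31 days, starts Tue → 5 of Tue, Wed, Thu
Nov: 30 days, starts Fri → 5 of Fri, Sat
Dec: 31 days, starts Sun → 5 of Sun, Mon, Tue ✓
Months with five Sundays: Mar, Jun, Sep, Dec.

4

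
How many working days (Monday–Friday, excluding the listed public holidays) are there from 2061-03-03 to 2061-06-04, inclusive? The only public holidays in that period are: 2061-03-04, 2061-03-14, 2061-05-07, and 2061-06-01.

2061-03-03 is a Thursday.
From 2061-03-03 to 2061-06-04 is 94 days inclusive.
94 = 7 × 13 + 3, so there are 13 full weeks plus 3 extra days.
Each full week contributes 5 weekdays (Mon–Fri): 13 × 5 = 65.
The 3 extra days are Thursday, Friday, Saturday — 2 of them qualify.
Total: 65 + 2 = 67.
Holidays: 2061-03-04 (Fri); 2061-03-14 (Mon); 2061-05-07 (Sat); 2061-06-01 (Wed).
3 of the 4 holidays fall on weekdays; the rest are weekends and were already excluded.
Business days: 67 − 3 = 64.

64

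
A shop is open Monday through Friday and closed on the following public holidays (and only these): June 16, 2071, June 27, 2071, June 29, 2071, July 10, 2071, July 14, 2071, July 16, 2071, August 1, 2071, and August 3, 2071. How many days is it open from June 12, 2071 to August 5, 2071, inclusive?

33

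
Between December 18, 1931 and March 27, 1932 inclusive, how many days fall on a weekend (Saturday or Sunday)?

December 18, 1931 is a Friday.
From December 18, 1931 to March 27, 1932 is 101 days inclusive.
101 = 7 × 14 + 3, so there are 14 full weeks plus 3 extra days.
Each full week contributes 2 weekend days (Sat, Sun): 14 × 2 = 28.
The 3 extra days are Friday, Saturday, Sunday — 2 of them qualify.
Total: 28 + 2 = 30.

30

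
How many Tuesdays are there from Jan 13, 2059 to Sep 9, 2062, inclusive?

191 Tuesdays

Jan 13, 2059 is a Monday.
That's 1336 days from start to end, counting both.
1336 = 7 × 190 + 6, so there are 190 full weeks plus 6 extra days.
Each full week contributes one Tuesday: 190 so far.
The 6 extra days are Mon, Tue, Wed, Thu, Fri, Sat — 1 of them qualifies.
Total: 190 + 1 = 191.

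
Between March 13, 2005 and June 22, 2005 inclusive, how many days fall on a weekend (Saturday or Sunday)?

March 13, 2005 is a Sunday.
From March 13, 2005 to June 22, 2005 is 102 days inclusive.
102 = 7 × 14 + 4, so there are 14 full weeks plus 4 extra days.
Each full week contributes 2 weekend days (Sat, Sun): 14 × 2 = 28.
The 4 extra days are Sun, Mon, Tue, Wed — 1 of them qualifies.
Total: 28 + 1 = 29.

29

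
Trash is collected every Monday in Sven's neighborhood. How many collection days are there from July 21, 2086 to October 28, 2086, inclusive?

15

July 21, 2086 is a Sunday.
The range spans 100 days (inclusive of both endpoints).
100 = 7 × 14 + 2, so there are 14 full weeks plus 2 extra days.
Each full week contributes one Monday: 14 so far.
The 2 extra days are Sun, Mon — 1 of them qualifies.
Total: 14 + 1 = 15.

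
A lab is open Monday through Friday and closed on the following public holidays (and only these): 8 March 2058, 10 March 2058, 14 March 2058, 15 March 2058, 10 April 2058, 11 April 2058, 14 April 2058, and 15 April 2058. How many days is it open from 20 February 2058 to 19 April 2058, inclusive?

37 business days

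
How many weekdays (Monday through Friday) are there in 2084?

260

2084-01-01 is a Saturday.
From 2084-01-01 to 2084-12-31 is 366 days inclusive.
366 = 7 × 52 + 2, so there are 52 full weeks plus 2 extra days.
Each full week contributes 5 weekdays (Mon–Fri): 52 × 5 = 260.
The 2 extra days are Sat, Sun — none qualify.
Total: 260 + 0 = 260.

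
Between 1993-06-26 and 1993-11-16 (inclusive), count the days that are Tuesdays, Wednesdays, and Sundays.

62

1993-06-26 is a Saturday.
From 1993-06-26 to 1993-11-16 is 144 days inclusive.
144 = 7 × 20 + 4, so there are 20 full weeks plus 4 extra days.
Each full week contributes 3 days from the set (Tue, Wed, Sun): 20 × 3 = 60.
The 4 extra days are Sat, Sun, Mon, Tue — 2 of them qualify.
Total: 60 + 2 = 62.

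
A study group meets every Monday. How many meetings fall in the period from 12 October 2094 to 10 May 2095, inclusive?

12 October 2094 is a Tuesday.
That's 211 days from start to end, counting both.
211 = 7 × 30 + 1, so there are 30 full weeks plus 1 extra day.
Each full week contributes one Monday: 30 so far.
The 1 extra day is Tuesday — none qualify.
Total: 30 + 0 = 30.

30 Mondays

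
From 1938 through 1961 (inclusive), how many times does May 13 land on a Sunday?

3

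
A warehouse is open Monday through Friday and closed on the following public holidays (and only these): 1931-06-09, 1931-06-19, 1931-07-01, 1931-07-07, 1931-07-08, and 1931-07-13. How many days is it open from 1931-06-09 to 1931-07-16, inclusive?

1931-06-09 is a Tuesday.
From 1931-06-09 to 1931-07-16 is 38 days inclusive.
38 = 7 × 5 + 3, so there are 5 full weeks plus 3 extra days.
Each full week contributes 5 weekdays (Mon–Fri): 5 × 5 = 25.
The 3 extra days are Tuesday, Wednesday, Thursday — 3 of them qualify.
Total: 25 + 3 = 28.
Holidays: 1931-06-09 (Tue); 1931-06-19 (Fri); 1931-07-01 (Wed); 1931-07-07 (Tue); 1931-07-08 (Wed); 1931-07-13 (Mon).
All 6 holidays fall on weekdays, so subtract 6.
Business days: 28 − 6 = 22.

22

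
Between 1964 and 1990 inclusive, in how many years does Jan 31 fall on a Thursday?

Day of week of January 31 in each year:
1964: Fri, 1965: Sun, 1966: Mon, 1967: Tue, 1968: Wed, 1969: Fri, 1970: Sat, 1971: Sun, 1972: Mon, 1973: Wed, 1974: Thu ✓, 1975: Fri, 1976: Sat, 1977: Mon, 1978: Tue, 1979: Wed, 1980: Thu ✓, 1981: Sat, 1982: Sun, 1983: Mon, 1984: Tue, 1985: Thu ✓, 1986: Fri, 1987: Sat, 1988: Sun, 1989: Tue, 1990: Wed
Thursdays: 1974, 1980, 1985.

3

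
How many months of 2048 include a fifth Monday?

A month has five Mondays exactly when Monday falls within its first (length − 28) days.
Jan: 31 days, starts Wed → 5 of Wed, Thu, Fri
Feb: 29 days, starts Sat → 5 of Sat
Mar: 31 days, starts Sun → 5 of Sun, Mon, Tue ✓
Apr: 30 days, starts Wed → 5 of Wed, Thu
May: 31 days, starts Fri → 5 of Fri, Sat, Sun
Jun: 30 days, starts Mon → 5 of Mon, Tue ✓
Jul: 31 days, starts Wed → 5 of Wed, Thu, Fri
Aug: 31 days, starts Sat → 5 of Sat, Sun, Mon ✓
Sep: 30 days, starts Tue → 5 of Tue, Wed
Oct: 31 days, starts Thu → 5 of Thu, Fri, Sat
Nov: 30 days, starts Sun → 5 of Sun, Mon ✓
Dec: 31 days, starts Tue → 5 of Tue, Wed, Thu
Months with five Mondays: Mar, Jun, Aug, Nov.

4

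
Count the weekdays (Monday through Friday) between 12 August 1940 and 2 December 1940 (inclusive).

12 August 1940 is a Monday.
The range spans 113 days (inclusive of both endpoints).
113 = 7 × 16 + 1, so there are 16 full weeks plus 1 extra day.
Each full week contributes 5 weekdays (Mon–Fri): 16 × 5 = 80.
The 1 extra day is Mon — 1 of them qualifies.
Total: 80 + 1 = 81.

81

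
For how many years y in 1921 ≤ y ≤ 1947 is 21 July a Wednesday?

Day of week of July 21 in each year:
1921: Thu, 1922: Fri, 1923: Sat, 1924: Mon, 1925: Tue, 1926: Wed ✓, 1927: Thu, 1928: Sat, 1929: Sun, 1930: Mon, 1931: Tue, 1932: Thu, 1933: Fri, 1934: Sat, 1935: Sun, 1936: Tue, 1937: Wed ✓, 1938: Thu, 1939: Fri, 1940: Sun, 1941: Mon, 1942: Tue, 1943: Wed ✓, 1944: Fri, 1945: Sat, 1946: Sun, 1947: Mon
Wednesdays: 1926, 1937, 1943.

3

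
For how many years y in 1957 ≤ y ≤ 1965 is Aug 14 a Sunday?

Day of week of August 14 in each year:
1957: Wed, 1958: Thu, 1959: Fri, 1960: Sun ✓, 1961: Mon, 1962: Tue, 1963: Wed, 1964: Fri, 1965: Sat
Sundays: 1960.

1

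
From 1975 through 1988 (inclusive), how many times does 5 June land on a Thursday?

Day of week of June 5 in each year:
1975: Thu ✓, 1976: Sat, 1977: Sun, 1978: Mon, 1979: Tue, 1980: Thu ✓, 1981: Fri, 1982: Sat, 1983: Sun, 1984: Tue, 1985: Wed, 1986: Thu ✓, 1987: Fri, 1988: Sun
Thursdays: 1975, 1980, 1986.

3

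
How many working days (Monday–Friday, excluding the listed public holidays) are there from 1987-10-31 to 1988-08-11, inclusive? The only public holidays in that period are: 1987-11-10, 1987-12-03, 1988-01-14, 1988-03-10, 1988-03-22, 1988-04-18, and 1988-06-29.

197

1987-10-31 is a Saturday.
That's 286 days from start to end, counting both.
286 = 7 × 40 + 6, so there are 40 full weeks plus 6 extra days.
Each full week contributes 5 weekdays (Mon–Fri): 40 × 5 = 200.
The 6 extra days are Sat, Sun, Mon, Tue, Wed, Thu — 4 of them qualify.
Total: 200 + 4 = 204.
Holidays: 1987-11-10 (Tue); 1987-12-03 (Thu); 1988-01-14 (Thu); 1988-03-10 (Thu); 1988-03-22 (Tue); 1988-04-18 (Mon); 1988-06-29 (Wed).
All 7 holidays fall on weekdays, so subtract 7.
Business days: 204 − 7 = 197.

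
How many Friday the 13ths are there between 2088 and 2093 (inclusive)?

Friday-the-13ths by year:
2088: Feb, Aug
2089: May
2090: Jan, Oct
2091: Apr, Jul
2092: Jun
2093: Feb, Mar, Nov

11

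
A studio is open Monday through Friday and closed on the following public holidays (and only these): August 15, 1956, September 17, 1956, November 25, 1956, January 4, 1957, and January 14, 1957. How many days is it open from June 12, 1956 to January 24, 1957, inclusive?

159

June 12, 1956 is a Tuesday.
The range spans 227 days (inclusive of both endpoints).
227 = 7 × 32 + 3, so there are 32 full weeks plus 3 extra days.
Each full week contributes 5 weekdays (Mon–Fri): 32 × 5 = 160.
The 3 extra days are Tue, Wed, Thu — 3 of them qualify.
Total: 160 + 3 = 163.
Holidays: August 15, 1956 (Wed); September 17, 1956 (Mon); November 25, 1956 (Sun); January 4, 1957 (Fri); January 14, 1957 (Mon).
4 of the 5 holidays fall on weekdays; the rest are weekends and were already excluded.
Business days: 163 − 4 = 159.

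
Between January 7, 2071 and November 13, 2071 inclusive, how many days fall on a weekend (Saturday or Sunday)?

January 7, 2071 is a Wednesday.
The range spans 311 days (inclusive of both endpoints).
311 = 7 × 44 + 3, so there are 44 full weeks plus 3 extra days.
Each full week contributes 2 weekend days (Sat, Sun): 44 × 2 = 88.
The 3 extra days are Wed, Thu, Fri — none qualify.
Total: 88 + 0 = 88.

88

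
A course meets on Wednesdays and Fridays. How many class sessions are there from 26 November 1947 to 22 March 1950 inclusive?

26 November 1947 is a Wednesday.
That's 848 days from start to end, counting both.
848 = 7 × 121 + 1, so there are 121 full weeks plus 1 extra day.
Each full week contributes 2 days from the set (Wed, Fri): 121 × 2 = 242.
The 1 extra day is Wednesday — 1 of them qualifies.
Total: 242 + 1 = 243.

243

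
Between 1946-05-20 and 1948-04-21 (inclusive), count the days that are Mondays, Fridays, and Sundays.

1946-05-20 is a Monday.
The range spans 703 days (inclusive of both endpoints).
703 = 7 × 100 + 3, so there are 100 full weeks plus 3 extra days.
Each full week contributes 3 days from the set (Mon, Fri, Sun): 100 × 3 = 300.
The 3 extra days are Monday, Tuesday, Wednesday — 1 of them qualifies.
Total: 300 + 1 = 301.

301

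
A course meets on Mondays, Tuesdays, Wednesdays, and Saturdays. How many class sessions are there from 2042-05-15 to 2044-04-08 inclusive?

2042-05-15 is a Thursday.
From 2042-05-15 to 2044-04-08 is 695 days inclusive.
695 = 7 × 99 + 2, so there are 99 full weeks plus 2 extra days.
Each full week contributes 4 days from the set (Mon, Tue, Wed, Sat): 99 × 4 = 396.
The 2 extra days are Thu, Fri — none qualify.
Total: 396 + 0 = 396.

396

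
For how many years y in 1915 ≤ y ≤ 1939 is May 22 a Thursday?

3

Day of week of May 22 in each year:
1915: Sat, 1916: Mon, 1917: Tue, 1918: Wed, 1919: Thu ✓, 1920: Sat, 1921: Sun, 1922: Mon, 1923: Tue, 1924: Thu ✓, 1925: Fri, 1926: Sat, 1927: Sun, 1928: Tue, 1929: Wed, 1930: Thu ✓, 1931: Fri, 1932: Sun, 1933: Mon, 1934: Tue, 1935: Wed, 1936: Fri, 1937: Sat, 1938: Sun, 1939: Mon
Thursdays: 1919, 1924, 1930.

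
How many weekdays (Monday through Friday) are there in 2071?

261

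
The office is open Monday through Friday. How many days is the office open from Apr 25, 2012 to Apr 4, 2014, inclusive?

Apr 25, 2012 is a Wednesday.
The range spans 710 days (inclusive of both endpoints).
710 = 7 × 101 + 3, so there are 101 full weeks plus 3 extra days.
Each full week contributes 5 weekdays (Mon–Fri): 101 × 5 = 505.
The 3 extra days are Wed, Thu, Fri — 3 of them qualify.
Total: 505 + 3 = 508.

508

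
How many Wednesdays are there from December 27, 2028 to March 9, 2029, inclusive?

December 27, 2028 is a Wednesday.
The range spans 73 days (inclusive of both endpoints).
73 = 7 × 10 + 3, so there are 10 full weeks plus 3 extra days.
Each full week contributes one Wednesday: 10 so far.
The 3 extra days are Wed, Thu, Fri — 1 of them qualifies.
Total: 10 + 1 = 11.

11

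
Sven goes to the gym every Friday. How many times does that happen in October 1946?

4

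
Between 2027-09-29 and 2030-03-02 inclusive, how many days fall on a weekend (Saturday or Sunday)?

2027-09-29 is a Wednesday.
That's 886 days from start to end, counting both.
886 = 7 × 126 + 4, so there are 126 full weeks plus 4 extra days.
Each full week contributes 2 weekend days (Sat, Sun): 126 × 2 = 252.
The 4 extra days are Wed, Thu, Fri, Sat — 1 of them qualifies.
Total: 252 + 1 = 253.

253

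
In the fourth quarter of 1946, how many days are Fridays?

13

Oct 1, 1946 is a Tuesday.
The range spans 92 days (inclusive of both endpoints).
92 = 7 × 13 + 1, so there are 13 full weeks plus 1 extra day.
Each full week contributes one Friday: 13 so far.
The 1 extra day is Tue — none qualify.
Total: 13 + 0 = 13.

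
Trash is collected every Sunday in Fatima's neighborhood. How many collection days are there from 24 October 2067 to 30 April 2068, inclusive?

24 October 2067 is a Monday.
From 24 October 2067 to 30 April 2068 is 190 days inclusive.
190 = 7 × 27 + 1, so there are 27 full weeks plus 1 extra day.
Each full week contributes one Sunday: 27 so far.
The 1 extra day is Mon — none qualify.
Total: 27 + 0 = 27.

27 Sundays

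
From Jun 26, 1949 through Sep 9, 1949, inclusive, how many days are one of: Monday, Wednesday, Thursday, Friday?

Jun 26, 1949 is a Sunday.
That's 76 days from start to end, counting both.
76 = 7 × 10 + 6, so there are 10 full weeks plus 6 extra days.
Each full week contributes 4 days from the set (Mon, Wed, Thu, Fri): 10 × 4 = 40.
The 6 extra days are Sunday, Monday, Tuesday, Wednesday, Thursday, Friday — 4 of them qualify.
Total: 40 + 4 = 44.

44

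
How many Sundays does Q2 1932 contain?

13

1932-04-01 is a Friday.
That's 91 days from start to end, counting both.
91 = 7 × 13, so the span is exactly 13 full weeks.
Each full week contributes one Sunday: 13 so far.
Total: 13.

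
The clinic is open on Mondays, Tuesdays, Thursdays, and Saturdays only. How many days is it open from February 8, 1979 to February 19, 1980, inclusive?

February 8, 1979 is a Thursday.
From February 8, 1979 to February 19, 1980 is 377 days inclusive.
377 = 7 × 53 + 6, so there are 53 full weeks plus 6 extra days.
Each full week contributes 4 days from the set (Mon, Tue, Thu, Sat): 53 × 4 = 212.
The 6 extra days are Thu, Fri, Sat, Sun, Mon, Tue — 4 of them qualify.
Total: 212 + 4 = 216.

216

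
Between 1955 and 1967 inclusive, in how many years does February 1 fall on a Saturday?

2

Day of week of February 1 in each year:
1955: Tue, 1956: Wed, 1957: Fri, 1958: Sat ✓, 1959: Sun, 1960: Mon, 1961: Wed, 1962: Thu, 1963: Fri, 1964: Sat ✓, 1965: Mon, 1966: Tue, 1967: Wed
Saturdays: 1958, 1964.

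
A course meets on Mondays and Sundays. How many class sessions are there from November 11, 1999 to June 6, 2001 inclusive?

November 11, 1999 is a Thursday.
From November 11, 1999 to June 6, 2001 is 574 days inclusive.
574 = 7 × 82, so the span is exactly 82 full weeks.
Each full week contributes 2 days from the set (Mon, Sun): 82 × 2 = 164.
Total: 164.

164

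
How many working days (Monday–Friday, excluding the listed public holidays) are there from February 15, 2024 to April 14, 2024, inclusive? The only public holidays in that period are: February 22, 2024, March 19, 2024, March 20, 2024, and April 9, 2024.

38 working days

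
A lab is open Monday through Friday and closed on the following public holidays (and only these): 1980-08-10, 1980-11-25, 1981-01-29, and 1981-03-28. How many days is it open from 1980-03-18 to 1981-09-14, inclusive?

388 business days

1980-03-18 is a Tuesday.
From 1980-03-18 to 1981-09-14 is 546 days inclusive.
546 = 7 × 78, so the span is exactly 78 full weeks.
Each full week contributes 5 weekdays (Mon–Fri): 78 × 5 = 390.
Total: 390.
Holidays: 1980-08-10 (Sun); 1980-11-25 (Tue); 1981-01-29 (Thu); 1981-03-28 (Sat).
2 of the 4 holidays fall on weekdays; the rest are weekends and were already excluded.
Business days: 390 − 2 = 388.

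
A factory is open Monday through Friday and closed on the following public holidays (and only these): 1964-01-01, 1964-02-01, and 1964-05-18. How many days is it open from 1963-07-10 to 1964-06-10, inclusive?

239 business days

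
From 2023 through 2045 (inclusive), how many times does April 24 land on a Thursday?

4

Day of week of April 24 in each year:
2023: Mon, 2024: Wed, 2025: Thu ✓, 2026: Fri, 2027: Sat, 2028: Mon, 2029: Tue, 2030: Wed, 2031: Thu ✓, 2032: Sat, 2033: Sun, 2034: Mon, 2035: Tue, 2036: Thu ✓, 2037: Fri, 2038: Sat, 2039: Sun, 2040: Tue, 2041: Wed, 2042: Thu ✓, 2043: Fri, 2044: Sun, 2045: Mon
Thursdays: 2025, 2031, 2036, 2042.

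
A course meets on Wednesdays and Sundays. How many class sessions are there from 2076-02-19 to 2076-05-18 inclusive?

26

2076-02-19 is a Wednesday.
From 2076-02-19 to 2076-05-18 is 90 days inclusive.
90 = 7 × 12 + 6, so there are 12 full weeks plus 6 extra days.
Each full week contributes 2 days from the set (Wed, Sun): 12 × 2 = 24.
The 6 extra days are Wed, Thu, Fri, Sat, Sun, Mon — 2 of them qualify.
Total: 24 + 2 = 26.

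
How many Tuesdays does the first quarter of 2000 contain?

13

2000-01-01 is a Saturday.
That's 91 days from start to end, counting both.
91 = 7 × 13, so the span is exactly 13 full weeks.
Each full week contributes one Tuesday: 13 so far.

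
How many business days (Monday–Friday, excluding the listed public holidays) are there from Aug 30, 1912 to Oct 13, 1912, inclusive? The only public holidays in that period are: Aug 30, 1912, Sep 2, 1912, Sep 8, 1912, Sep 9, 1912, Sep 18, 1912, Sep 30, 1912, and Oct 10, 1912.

25

Aug 30, 1912 is a Friday.
That's 45 days from start to end, counting both.
45 = 7 × 6 + 3, so there are 6 full weeks plus 3 extra days.
Each full week contributes 5 weekdays (Mon–Fri): 6 × 5 = 30.
The 3 extra days are Friday, Saturday, Sunday — 1 of them qualifies.
Total: 30 + 1 = 31.
Holidays: Aug 30, 1912 (Fri); Sep 2, 1912 (Mon); Sep 8, 1912 (Sun); Sep 9, 1912 (Mon); Sep 18, 1912 (Wed); Sep 30, 1912 (Mon); Oct 10, 1912 (Thu).
6 of the 7 holidays fall on weekdays; the rest are weekends and were already excluded.
Business days: 31 − 6 = 25.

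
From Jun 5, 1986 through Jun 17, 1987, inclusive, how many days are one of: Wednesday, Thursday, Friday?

162

Jun 5, 1986 is a Thursday.
The range spans 378 days (inclusive of both endpoints).
378 = 7 × 54, so the span is exactly 54 full weeks.
Each full week contributes 3 days from the set (Wed, Thu, Fri): 54 × 3 = 162.
Total: 162.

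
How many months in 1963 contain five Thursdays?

4

A month has five Thursdays exactly when Thursday falls within its first (length − 28) days.
Jan: 31 days, starts Tue → 5 of Tue, Wed, Thu ✓
Feb: 28 days, starts Fri → 5 of (none)
Mar: 31 days, starts Fri → 5 of Fri, Sat, Sun
Apr: 30 days, starts Mon → 5 of Mon, Tue
May: 31 days, starts Wed → 5 of Wed, Thu, Fri ✓
Jun: 30 days, starts Sat → 5 of Sat, Sun
Jul: 31 days, starts Mon → 5 of Mon, Tue, Wed
Aug: 31 days, starts Thu → 5 of Thu, Fri, Sat ✓
Sep: 30 days, starts Sun → 5 of Sun, Mon
Oct: 31 days, starts Tue → 5 of Tue, Wed, Thu ✓
Nov: 30 days, starts Fri → 5 of Fri, Sat
Dec: 31 days, starts Sun → 5 of Sun, Mon, Tue
Months with five Thursdays: Jan, May, Aug, Oct.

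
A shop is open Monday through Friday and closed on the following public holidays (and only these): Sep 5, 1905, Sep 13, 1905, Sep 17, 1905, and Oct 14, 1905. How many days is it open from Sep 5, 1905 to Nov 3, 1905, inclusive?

Sep 5, 1905 is a Tuesday.
The range spans 60 days (inclusive of both endpoints).
60 = 7 × 8 + 4, so there are 8 full weeks plus 4 extra days.
Each full week contributes 5 weekdays (Mon–Fri): 8 × 5 = 40.
The 4 extra days are Tuesday, Wednesday, Thursday, Friday — 4 of them qualify.
Total: 40 + 4 = 44.
Holidays: Sep 5, 1905 (Tue); Sep 13, 1905 (Wed); Sep 17, 1905 (Sun); Oct 14, 1905 (Sat).
2 of the 4 holidays fall on weekdays; the rest are weekends and were already excluded.
Business days: 44 − 2 = 42.

42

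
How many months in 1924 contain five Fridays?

A month has five Fridays exactly when Friday falls within its first (length − 28) days.
Jan: 31 days, starts Tue → 5 of Tue, Wed, Thu
Feb: 29 days, starts Fri → 5 of Fri ✓
Mar: 31 days, starts Sat → 5 of Sat, Sun, Mon
Apr: 30 days, starts Tue → 5 of Tue, Wed
May: 31 days, starts Thu → 5 of Thu, Fri, Sat ✓
Jun: 30 days, starts Sun → 5 of Sun, Mon
Jul: 31 days, starts Tue → 5 of Tue, Wed, Thu
Aug: 31 days, starts Fri → 5 of Fri, Sat, Sun ✓
Sep: 30 days, starts Mon → 5 of Mon, Tue
Oct: 31 days, starts Wed → 5 of Wed, Thu, Fri ✓
Nov: 30 days, starts Sat → 5 of Sat, Sun
Dec: 31 days, starts Mon → 5 of Mon, Tue, Wed
Months with five Fridays: Feb, May, Aug, Oct.

4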